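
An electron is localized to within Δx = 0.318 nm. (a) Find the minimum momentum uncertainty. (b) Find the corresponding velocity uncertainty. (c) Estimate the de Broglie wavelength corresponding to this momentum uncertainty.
(a) Δp_min = 1.658 × 10^-25 kg·m/s
(b) Δv_min = 182.025 km/s
(c) λ_dB = 3.996 nm

Step-by-step:

(a) From the uncertainty principle:
Δp_min = ℏ/(2Δx) = (1.055e-34 J·s)/(2 × 3.180e-10 m) = 1.658e-25 kg·m/s

(b) The velocity uncertainty:
Δv = Δp/m = (1.658e-25 kg·m/s)/(9.109e-31 kg) = 1.820e+05 m/s = 182.025 km/s

(c) The de Broglie wavelength for this momentum:
λ = h/p = (6.626e-34 J·s)/(1.658e-25 kg·m/s) = 3.996e-09 m = 3.996 nm

Note: The de Broglie wavelength is comparable to the localization size, as expected from wave-particle duality.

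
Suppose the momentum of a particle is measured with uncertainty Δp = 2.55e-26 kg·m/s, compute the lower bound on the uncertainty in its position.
2.068 nm

Using the Heisenberg uncertainty principle:
ΔxΔp ≥ ℏ/2

The minimum uncertainty in position is:
Δx_min = ℏ/(2Δp)
Δx_min = (1.055e-34 J·s) / (2 × 2.550e-26 kg·m/s)
Δx_min = 2.068e-09 m = 2.068 nm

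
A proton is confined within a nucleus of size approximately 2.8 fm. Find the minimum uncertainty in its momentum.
1.883 × 10^-20 kg·m/s

Using the Heisenberg uncertainty principle:
ΔxΔp ≥ ℏ/2

With Δx ≈ L = 2.800e-15 m (the confinement size):
Δp_min = ℏ/(2Δx)
Δp_min = (1.055e-34 J·s) / (2 × 2.800e-15 m)
Δp_min = 1.883e-20 kg·m/s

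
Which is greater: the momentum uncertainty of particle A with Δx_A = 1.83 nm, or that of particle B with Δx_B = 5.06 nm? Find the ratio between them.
Particle A has the larger minimum momentum uncertainty, by a factor of 2.77.

For each particle, the minimum momentum uncertainty is Δp_min = ℏ/(2Δx):

Particle A: Δp_A = ℏ/(2×1.830e-09 m) = 2.881e-26 kg·m/s
Particle B: Δp_B = ℏ/(2×5.060e-09 m) = 1.042e-26 kg·m/s

Ratio: Δp_A/Δp_B = 2.77

Since Δp_min ∝ 1/Δx, the particle with smaller position uncertainty (A) has larger momentum uncertainty.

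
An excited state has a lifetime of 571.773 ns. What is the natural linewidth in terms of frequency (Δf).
139.177 kHz

Using the energy-time uncertainty principle and E = hf:
ΔEΔt ≥ ℏ/2
hΔf·Δt ≥ ℏ/2

The minimum frequency uncertainty is:
Δf = ℏ/(2hτ) = 1/(4πτ)
Δf = 1/(4π × 5.718e-07 s)
Δf = 1.392e+05 Hz = 139.177 kHz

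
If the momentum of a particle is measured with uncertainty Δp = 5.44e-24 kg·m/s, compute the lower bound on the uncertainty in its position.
9.693 pm

Using the Heisenberg uncertainty principle:
ΔxΔp ≥ ℏ/2

The minimum uncertainty in position is:
Δx_min = ℏ/(2Δp)
Δx_min = (1.055e-34 J·s) / (2 × 5.440e-24 kg·m/s)
Δx_min = 9.693e-12 m = 9.693 pm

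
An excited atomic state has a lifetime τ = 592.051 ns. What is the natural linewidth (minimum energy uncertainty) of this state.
555.874 peV

Using the energy-time uncertainty principle:
ΔEΔt ≥ ℏ/2

The lifetime τ represents the time uncertainty Δt.
The natural linewidth (minimum energy uncertainty) is:

ΔE = ℏ/(2τ)
ΔE = (1.055e-34 J·s) / (2 × 5.921e-07 s)
ΔE = 8.906e-29 J = 555.874 peV

This natural linewidth limits the precision of spectroscopic measurements.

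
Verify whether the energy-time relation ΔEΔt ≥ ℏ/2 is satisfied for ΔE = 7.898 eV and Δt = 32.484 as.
No, it violates the uncertainty relation.

Calculate the product ΔEΔt:
ΔE = 7.898 eV = 1.265e-18 J
ΔEΔt = (1.265e-18 J) × (3.248e-17 s)
ΔEΔt = 4.111e-35 J·s

Compare to the minimum allowed value ℏ/2:
ℏ/2 = 5.273e-35 J·s

Since ΔEΔt = 4.111e-35 J·s < 5.273e-35 J·s = ℏ/2,
this violates the uncertainty relation.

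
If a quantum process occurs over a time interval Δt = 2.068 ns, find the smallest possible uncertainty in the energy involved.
159.142 neV

Using the energy-time uncertainty principle:
ΔEΔt ≥ ℏ/2

The minimum uncertainty in energy is:
ΔE_min = ℏ/(2Δt)
ΔE_min = (1.055e-34 J·s) / (2 × 2.068e-09 s)
ΔE_min = 2.550e-26 J = 159.142 neV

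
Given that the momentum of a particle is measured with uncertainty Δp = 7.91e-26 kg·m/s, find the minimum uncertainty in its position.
666.607 pm

Using the Heisenberg uncertainty principle:
ΔxΔp ≥ ℏ/2

The minimum uncertainty in position is:
Δx_min = ℏ/(2Δp)
Δx_min = (1.055e-34 J·s) / (2 × 7.910e-26 kg·m/s)
Δx_min = 6.666e-10 m = 666.607 pm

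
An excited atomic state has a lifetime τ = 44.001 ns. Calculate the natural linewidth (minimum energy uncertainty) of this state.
7.480 neV

Using the energy-time uncertainty principle:
ΔEΔt ≥ ℏ/2

The lifetime τ represents the time uncertainty Δt.
The natural linewidth (minimum energy uncertainty) is:

ΔE = ℏ/(2τ)
ΔE = (1.055e-34 J·s) / (2 × 4.400e-08 s)
ΔE = 1.198e-27 J = 7.480 neV

This natural linewidth limits the precision of spectroscopic measurements.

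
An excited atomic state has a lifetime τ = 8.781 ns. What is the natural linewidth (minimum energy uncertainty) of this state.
37.479 neV

Using the energy-time uncertainty principle:
ΔEΔt ≥ ℏ/2

The lifetime τ represents the time uncertainty Δt.
The natural linewidth (minimum energy uncertainty) is:

ΔE = ℏ/(2τ)
ΔE = (1.055e-34 J·s) / (2 × 8.781e-09 s)
ΔE = 6.005e-27 J = 37.479 neV

This natural linewidth limits the precision of spectroscopic measurements.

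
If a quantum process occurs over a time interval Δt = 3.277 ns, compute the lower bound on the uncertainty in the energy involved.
100.429 neV

Using the energy-time uncertainty principle:
ΔEΔt ≥ ℏ/2

The minimum uncertainty in energy is:
ΔE_min = ℏ/(2Δt)
ΔE_min = (1.055e-34 J·s) / (2 × 3.277e-09 s)
ΔE_min = 1.609e-26 J = 100.429 neV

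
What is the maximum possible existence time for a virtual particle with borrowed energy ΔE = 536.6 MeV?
6.133 × 10^-25 s

Using the energy-time uncertainty principle:
ΔEΔt ≥ ℏ/2

For a virtual particle borrowing energy ΔE, the maximum lifetime is:
Δt_max = ℏ/(2ΔE)

Converting energy:
ΔE = 536.6 MeV = 8.597e-11 J

Δt_max = (1.055e-34 J·s) / (2 × 8.597e-11 J)
Δt_max = 6.133e-25 s = 6.133 × 10^-25 s

Virtual particles with higher borrowed energy exist for shorter times.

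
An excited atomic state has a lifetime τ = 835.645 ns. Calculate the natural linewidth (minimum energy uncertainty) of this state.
393.835 peV

Using the energy-time uncertainty principle:
ΔEΔt ≥ ℏ/2

The lifetime τ represents the time uncertainty Δt.
The natural linewidth (minimum energy uncertainty) is:

ΔE = ℏ/(2τ)
ΔE = (1.055e-34 J·s) / (2 × 8.356e-07 s)
ΔE = 6.310e-29 J = 393.835 peV

This natural linewidth limits the precision of spectroscopic measurements.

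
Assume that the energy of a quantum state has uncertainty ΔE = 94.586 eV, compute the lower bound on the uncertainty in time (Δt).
3.479 as

Using the energy-time uncertainty principle:
ΔEΔt ≥ ℏ/2

The minimum uncertainty in time is:
Δt_min = ℏ/(2ΔE)
Δt_min = (1.055e-34 J·s) / (2 × 1.515e-17 J)
Δt_min = 3.479e-18 s = 3.479 as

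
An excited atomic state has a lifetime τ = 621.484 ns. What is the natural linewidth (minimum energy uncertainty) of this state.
529.549 peV

Using the energy-time uncertainty principle:
ΔEΔt ≥ ℏ/2

The lifetime τ represents the time uncertainty Δt.
The natural linewidth (minimum energy uncertainty) is:

ΔE = ℏ/(2τ)
ΔE = (1.055e-34 J·s) / (2 × 6.215e-07 s)
ΔE = 8.484e-29 J = 529.549 peV

This natural linewidth limits the precision of spectroscopic measurements.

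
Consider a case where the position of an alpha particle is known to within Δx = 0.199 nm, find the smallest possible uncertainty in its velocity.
39.877 m/s

Using the Heisenberg uncertainty principle and Δp = mΔv:
ΔxΔp ≥ ℏ/2
Δx(mΔv) ≥ ℏ/2

The minimum uncertainty in velocity is:
Δv_min = ℏ/(2mΔx)
Δv_min = (1.055e-34 J·s) / (2 × 6.645e-27 kg × 1.990e-10 m)
Δv_min = 3.988e+01 m/s = 39.877 m/s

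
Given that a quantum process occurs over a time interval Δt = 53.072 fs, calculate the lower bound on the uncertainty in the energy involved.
6.201 meV

Using the energy-time uncertainty principle:
ΔEΔt ≥ ℏ/2

The minimum uncertainty in energy is:
ΔE_min = ℏ/(2Δt)
ΔE_min = (1.055e-34 J·s) / (2 × 5.307e-14 s)
ΔE_min = 9.935e-22 J = 6.201 meV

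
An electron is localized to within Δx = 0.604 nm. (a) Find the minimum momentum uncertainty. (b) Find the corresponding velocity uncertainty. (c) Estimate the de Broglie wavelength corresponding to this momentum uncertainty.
(a) Δp_min = 8.730 × 10^-26 kg·m/s
(b) Δv_min = 95.834 km/s
(c) λ_dB = 7.590 nm

Step-by-step:

(a) From the uncertainty principle:
Δp_min = ℏ/(2Δx) = (1.055e-34 J·s)/(2 × 6.040e-10 m) = 8.730e-26 kg·m/s

(b) The velocity uncertainty:
Δv = Δp/m = (8.730e-26 kg·m/s)/(9.109e-31 kg) = 9.583e+04 m/s = 95.834 km/s

(c) The de Broglie wavelength for this momentum:
λ = h/p = (6.626e-34 J·s)/(8.730e-26 kg·m/s) = 7.590e-09 m = 7.590 nm

Note: The de Broglie wavelength is comparable to the localization size, as expected from wave-particle duality.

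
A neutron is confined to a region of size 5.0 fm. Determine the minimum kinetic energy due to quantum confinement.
207.212 keV

Using the uncertainty principle:

1. Position uncertainty: Δx ≈ 5.000e-15 m
2. Minimum momentum uncertainty: Δp = ℏ/(2Δx) = 1.055e-20 kg·m/s
3. Minimum kinetic energy:
   KE = (Δp)²/(2m) = (1.055e-20)²/(2 × 1.675e-27 kg)
   KE = 3.320e-14 J = 207.212 keV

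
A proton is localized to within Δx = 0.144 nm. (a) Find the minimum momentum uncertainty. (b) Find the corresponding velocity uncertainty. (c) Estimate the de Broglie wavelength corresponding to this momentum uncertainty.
(a) Δp_min = 3.662 × 10^-25 kg·m/s
(b) Δv_min = 218.920 m/s
(c) λ_dB = 1.810 nm

Step-by-step:

(a) From the uncertainty principle:
Δp_min = ℏ/(2Δx) = (1.055e-34 J·s)/(2 × 1.440e-10 m) = 3.662e-25 kg·m/s

(b) The velocity uncertainty:
Δv = Δp/m = (3.662e-25 kg·m/s)/(1.673e-27 kg) = 2.189e+02 m/s = 218.920 m/s

(c) The de Broglie wavelength for this momentum:
λ = h/p = (6.626e-34 J·s)/(3.662e-25 kg·m/s) = 1.810e-09 m = 1.810 nm

Note: The de Broglie wavelength is comparable to the localization size, as expected from wave-particle duality.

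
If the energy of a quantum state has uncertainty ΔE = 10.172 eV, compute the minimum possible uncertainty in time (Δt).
32.354 as

Using the energy-time uncertainty principle:
ΔEΔt ≥ ℏ/2

The minimum uncertainty in time is:
Δt_min = ℏ/(2ΔE)
Δt_min = (1.055e-34 J·s) / (2 × 1.630e-18 J)
Δt_min = 3.235e-17 s = 32.354 as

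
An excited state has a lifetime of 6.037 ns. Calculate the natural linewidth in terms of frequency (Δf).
13.182 MHz

Using the energy-time uncertainty principle and E = hf:
ΔEΔt ≥ ℏ/2
hΔf·Δt ≥ ℏ/2

The minimum frequency uncertainty is:
Δf = ℏ/(2hτ) = 1/(4πτ)
Δf = 1/(4π × 6.037e-09 s)
Δf = 1.318e+07 Hz = 13.182 MHz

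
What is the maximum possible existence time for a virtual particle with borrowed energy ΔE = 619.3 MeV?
5.314 × 10^-25 s

Using the energy-time uncertainty principle:
ΔEΔt ≥ ℏ/2

For a virtual particle borrowing energy ΔE, the maximum lifetime is:
Δt_max = ℏ/(2ΔE)

Converting energy:
ΔE = 619.3 MeV = 9.922e-11 J

Δt_max = (1.055e-34 J·s) / (2 × 9.922e-11 J)
Δt_max = 5.314e-25 s = 5.314 × 10^-25 s

Virtual particles with higher borrowed energy exist for shorter times.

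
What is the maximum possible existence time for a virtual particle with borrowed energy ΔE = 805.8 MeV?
4.084 × 10^-25 s

Using the energy-time uncertainty principle:
ΔEΔt ≥ ℏ/2

For a virtual particle borrowing energy ΔE, the maximum lifetime is:
Δt_max = ℏ/(2ΔE)

Converting energy:
ΔE = 805.8 MeV = 1.291e-10 J

Δt_max = (1.055e-34 J·s) / (2 × 1.291e-10 J)
Δt_max = 4.084e-25 s = 4.084 × 10^-25 s

Virtual particles with higher borrowed energy exist for shorter times.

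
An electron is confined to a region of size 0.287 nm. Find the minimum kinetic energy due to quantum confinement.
115.638 meV

Using the uncertainty principle:

1. Position uncertainty: Δx ≈ 2.870e-10 m
2. Minimum momentum uncertainty: Δp = ℏ/(2Δx) = 1.837e-25 kg·m/s
3. Minimum kinetic energy:
   KE = (Δp)²/(2m) = (1.837e-25)²/(2 × 9.109e-31 kg)
   KE = 1.853e-20 J = 115.638 meV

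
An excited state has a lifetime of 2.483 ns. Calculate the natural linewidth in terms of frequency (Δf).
32.049 MHz

Using the energy-time uncertainty principle and E = hf:
ΔEΔt ≥ ℏ/2
hΔf·Δt ≥ ℏ/2

The minimum frequency uncertainty is:
Δf = ℏ/(2hτ) = 1/(4πτ)
Δf = 1/(4π × 2.483e-09 s)
Δf = 3.205e+07 Hz = 32.049 MHz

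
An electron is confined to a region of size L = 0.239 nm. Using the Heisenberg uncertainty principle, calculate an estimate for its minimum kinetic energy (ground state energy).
166.750 meV

Using the uncertainty principle to estimate ground state energy:

1. The position uncertainty is approximately the confinement size:
   Δx ≈ L = 2.390e-10 m

2. From ΔxΔp ≥ ℏ/2, the minimum momentum uncertainty is:
   Δp ≈ ℏ/(2L) = 2.206e-25 kg·m/s

3. The kinetic energy is approximately:
   KE ≈ (Δp)²/(2m) = (2.206e-25)²/(2 × 9.109e-31 kg)
   KE ≈ 2.672e-20 J = 166.750 meV

This is an order-of-magnitude estimate of the ground state energy.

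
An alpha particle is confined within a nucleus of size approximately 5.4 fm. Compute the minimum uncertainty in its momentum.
9.765 × 10^-21 kg·m/s

Using the Heisenberg uncertainty principle:
ΔxΔp ≥ ℏ/2

With Δx ≈ L = 5.400e-15 m (the confinement size):
Δp_min = ℏ/(2Δx)
Δp_min = (1.055e-34 J·s) / (2 × 5.400e-15 m)
Δp_min = 9.765e-21 kg·m/s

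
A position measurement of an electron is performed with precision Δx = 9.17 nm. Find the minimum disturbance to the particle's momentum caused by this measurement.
5.750 × 10^-27 kg·m/s

The uncertainty principle implies that measuring position disturbs momentum:
ΔxΔp ≥ ℏ/2

When we measure position with precision Δx, we necessarily introduce a momentum uncertainty:
Δp ≥ ℏ/(2Δx)
Δp_min = (1.055e-34 J·s) / (2 × 9.170e-09 m)
Δp_min = 5.750e-27 kg·m/s

The more precisely we measure position, the greater the momentum disturbance.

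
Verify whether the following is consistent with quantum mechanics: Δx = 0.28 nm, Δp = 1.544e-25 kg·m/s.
No, it violates the uncertainty principle (impossible measurement).

Calculate the product ΔxΔp:
ΔxΔp = (2.800e-10 m) × (1.544e-25 kg·m/s)
ΔxΔp = 4.323e-35 J·s

Compare to the minimum allowed value ℏ/2:
ℏ/2 = 5.273e-35 J·s

Since ΔxΔp = 4.323e-35 J·s < 5.273e-35 J·s = ℏ/2,
the measurement violates the uncertainty principle.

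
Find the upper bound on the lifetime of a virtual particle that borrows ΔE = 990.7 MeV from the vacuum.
3.322 × 10^-25 s

Using the energy-time uncertainty principle:
ΔEΔt ≥ ℏ/2

For a virtual particle borrowing energy ΔE, the maximum lifetime is:
Δt_max = ℏ/(2ΔE)

Converting energy:
ΔE = 990.7 MeV = 1.587e-10 J

Δt_max = (1.055e-34 J·s) / (2 × 1.587e-10 J)
Δt_max = 3.322e-25 s = 3.322 × 10^-25 s

Virtual particles with higher borrowed energy exist for shorter times.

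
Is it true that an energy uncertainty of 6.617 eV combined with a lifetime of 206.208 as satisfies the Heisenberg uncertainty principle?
Yes, it satisfies the uncertainty relation.

Calculate the product ΔEΔt:
ΔE = 6.617 eV = 1.060e-18 J
ΔEΔt = (1.060e-18 J) × (2.062e-16 s)
ΔEΔt = 2.186e-34 J·s

Compare to the minimum allowed value ℏ/2:
ℏ/2 = 5.273e-35 J·s

Since ΔEΔt = 2.186e-34 J·s ≥ 5.273e-35 J·s = ℏ/2,
this satisfies the uncertainty relation.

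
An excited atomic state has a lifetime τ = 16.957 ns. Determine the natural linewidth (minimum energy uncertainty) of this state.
19.408 neV

Using the energy-time uncertainty principle:
ΔEΔt ≥ ℏ/2

The lifetime τ represents the time uncertainty Δt.
The natural linewidth (minimum energy uncertainty) is:

ΔE = ℏ/(2τ)
ΔE = (1.055e-34 J·s) / (2 × 1.696e-08 s)
ΔE = 3.110e-27 J = 19.408 neV

This natural linewidth limits the precision of spectroscopic measurements.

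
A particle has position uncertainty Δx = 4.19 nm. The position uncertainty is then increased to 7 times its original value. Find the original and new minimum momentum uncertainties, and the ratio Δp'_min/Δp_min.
Original Δp_min = 1.258 × 10^-26 kg·m/s; new Δp'_min = 1.798 × 10^-27 kg·m/s; ratio Δp'_min/Δp_min = 1/7.

From the uncertainty principle ΔxΔp ≥ ℏ/2, the minimum momentum uncertainty is Δp_min = ℏ/(2Δx).

Original (Δx = 4.19 nm = 4.190e-09 m):
Δp_min = (1.055e-34 J·s)/(2 × 4.190e-09 m) = 1.258e-26 kg·m/s

When Δx → 7Δx:
Δp'_min = ℏ/(2 × 7Δx) = (1/7) × ℏ/(2Δx) = (1/7) × Δp_min
Δp'_min = 1/7 × 1.258e-26 kg·m/s = 1.798e-27 kg·m/s

Since Δp_min ∝ 1/Δx, when Δx is increased to 7 times its original value, Δp_min decreases to 1/7 of its original value.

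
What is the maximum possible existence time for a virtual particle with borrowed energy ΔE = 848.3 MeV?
3.880 × 10^-25 s

Using the energy-time uncertainty principle:
ΔEΔt ≥ ℏ/2

For a virtual particle borrowing energy ΔE, the maximum lifetime is:
Δt_max = ℏ/(2ΔE)

Converting energy:
ΔE = 848.3 MeV = 1.359e-10 J

Δt_max = (1.055e-34 J·s) / (2 × 1.359e-10 J)
Δt_max = 3.880e-25 s = 3.880 × 10^-25 s

Virtual particles with higher borrowed energy exist for shorter times.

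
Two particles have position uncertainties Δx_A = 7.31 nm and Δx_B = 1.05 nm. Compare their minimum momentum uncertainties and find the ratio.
Particle B has the larger minimum momentum uncertainty, by a factor of 6.96.

For each particle, the minimum momentum uncertainty is Δp_min = ℏ/(2Δx):

Particle A: Δp_A = ℏ/(2×7.310e-09 m) = 7.213e-27 kg·m/s
Particle B: Δp_B = ℏ/(2×1.050e-09 m) = 5.022e-26 kg·m/s

Ratio: Δp_B/Δp_A = 6.96

Since Δp_min ∝ 1/Δx, the particle with smaller position uncertainty (B) has larger momentum uncertainty.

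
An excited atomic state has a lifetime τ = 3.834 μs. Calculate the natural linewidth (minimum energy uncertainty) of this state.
85.839 peV

Using the energy-time uncertainty principle:
ΔEΔt ≥ ℏ/2

The lifetime τ represents the time uncertainty Δt.
The natural linewidth (minimum energy uncertainty) is:

ΔE = ℏ/(2τ)
ΔE = (1.055e-34 J·s) / (2 × 3.834e-06 s)
ΔE = 1.375e-29 J = 85.839 peV

This natural linewidth limits the precision of spectroscopic measurements.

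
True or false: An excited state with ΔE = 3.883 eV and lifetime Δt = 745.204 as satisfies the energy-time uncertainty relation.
Yes, it satisfies the uncertainty relation.

Calculate the product ΔEΔt:
ΔE = 3.883 eV = 6.221e-19 J
ΔEΔt = (6.221e-19 J) × (7.452e-16 s)
ΔEΔt = 4.636e-34 J·s

Compare to the minimum allowed value ℏ/2:
ℏ/2 = 5.273e-35 J·s

Since ΔEΔt = 4.636e-34 J·s ≥ 5.273e-35 J·s = ℏ/2,
this satisfies the uncertainty relation.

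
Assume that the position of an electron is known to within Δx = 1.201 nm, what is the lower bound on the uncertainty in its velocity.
48.196 km/s

Using the Heisenberg uncertainty principle and Δp = mΔv:
ΔxΔp ≥ ℏ/2
Δx(mΔv) ≥ ℏ/2

The minimum uncertainty in velocity is:
Δv_min = ℏ/(2mΔx)
Δv_min = (1.055e-34 J·s) / (2 × 9.109e-31 kg × 1.201e-09 m)
Δv_min = 4.820e+04 m/s = 48.196 km/s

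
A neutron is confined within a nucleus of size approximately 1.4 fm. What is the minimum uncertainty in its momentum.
3.766 × 10^-20 kg·m/s

Using the Heisenberg uncertainty principle:
ΔxΔp ≥ ℏ/2

With Δx ≈ L = 1.400e-15 m (the confinement size):
Δp_min = ℏ/(2Δx)
Δp_min = (1.055e-34 J·s) / (2 × 1.400e-15 m)
Δp_min = 3.766e-20 kg·m/s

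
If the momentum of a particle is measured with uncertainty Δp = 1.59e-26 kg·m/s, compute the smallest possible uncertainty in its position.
3.316 nm

Using the Heisenberg uncertainty principle:
ΔxΔp ≥ ℏ/2

The minimum uncertainty in position is:
Δx_min = ℏ/(2Δp)
Δx_min = (1.055e-34 J·s) / (2 × 1.590e-26 kg·m/s)
Δx_min = 3.316e-09 m = 3.316 nm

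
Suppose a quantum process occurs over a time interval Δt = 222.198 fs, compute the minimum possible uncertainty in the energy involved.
1.481 meV

Using the energy-time uncertainty principle:
ΔEΔt ≥ ℏ/2

The minimum uncertainty in energy is:
ΔE_min = ℏ/(2Δt)
ΔE_min = (1.055e-34 J·s) / (2 × 2.222e-13 s)
ΔE_min = 2.373e-22 J = 1.481 meV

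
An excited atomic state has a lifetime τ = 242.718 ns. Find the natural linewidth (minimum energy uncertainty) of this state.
1.356 neV

Using the energy-time uncertainty principle:
ΔEΔt ≥ ℏ/2

The lifetime τ represents the time uncertainty Δt.
The natural linewidth (minimum energy uncertainty) is:

ΔE = ℏ/(2τ)
ΔE = (1.055e-34 J·s) / (2 × 2.427e-07 s)
ΔE = 2.172e-28 J = 1.356 neV

This natural linewidth limits the precision of spectroscopic measurements.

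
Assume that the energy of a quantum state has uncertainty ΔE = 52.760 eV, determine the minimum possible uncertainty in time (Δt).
6.238 as

Using the energy-time uncertainty principle:
ΔEΔt ≥ ℏ/2

The minimum uncertainty in time is:
Δt_min = ℏ/(2ΔE)
Δt_min = (1.055e-34 J·s) / (2 × 8.453e-18 J)
Δt_min = 6.238e-18 s = 6.238 as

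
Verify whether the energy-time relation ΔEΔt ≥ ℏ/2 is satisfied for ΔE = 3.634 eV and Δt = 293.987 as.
Yes, it satisfies the uncertainty relation.

Calculate the product ΔEΔt:
ΔE = 3.634 eV = 5.822e-19 J
ΔEΔt = (5.822e-19 J) × (2.940e-16 s)
ΔEΔt = 1.712e-34 J·s

Compare to the minimum allowed value ℏ/2:
ℏ/2 = 5.273e-35 J·s

Since ΔEΔt = 1.712e-34 J·s ≥ 5.273e-35 J·s = ℏ/2,
this satisfies the uncertainty relation.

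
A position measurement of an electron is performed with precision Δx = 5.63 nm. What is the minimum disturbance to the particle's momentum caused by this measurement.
9.366 × 10^-27 kg·m/s

The uncertainty principle implies that measuring position disturbs momentum:
ΔxΔp ≥ ℏ/2

When we measure position with precision Δx, we necessarily introduce a momentum uncertainty:
Δp ≥ ℏ/(2Δx)
Δp_min = (1.055e-34 J·s) / (2 × 5.630e-09 m)
Δp_min = 9.366e-27 kg·m/s

The more precisely we measure position, the greater the momentum disturbance.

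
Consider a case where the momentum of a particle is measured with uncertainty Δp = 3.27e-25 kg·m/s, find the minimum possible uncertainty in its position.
161.250 pm

Using the Heisenberg uncertainty principle:
ΔxΔp ≥ ℏ/2

The minimum uncertainty in position is:
Δx_min = ℏ/(2Δp)
Δx_min = (1.055e-34 J·s) / (2 × 3.270e-25 kg·m/s)
Δx_min = 1.612e-10 m = 161.250 pm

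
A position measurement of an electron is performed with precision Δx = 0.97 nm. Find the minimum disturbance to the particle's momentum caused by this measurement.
5.436 × 10^-26 kg·m/s

The uncertainty principle implies that measuring position disturbs momentum:
ΔxΔp ≥ ℏ/2

When we measure position with precision Δx, we necessarily introduce a momentum uncertainty:
Δp ≥ ℏ/(2Δx)
Δp_min = (1.055e-34 J·s) / (2 × 9.700e-10 m)
Δp_min = 5.436e-26 kg·m/s

The more precisely we measure position, the greater the momentum disturbance.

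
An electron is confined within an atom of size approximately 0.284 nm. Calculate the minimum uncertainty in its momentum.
1.857 × 10^-25 kg·m/s

Using the Heisenberg uncertainty principle:
ΔxΔp ≥ ℏ/2

With Δx ≈ L = 2.840e-10 m (the confinement size):
Δp_min = ℏ/(2Δx)
Δp_min = (1.055e-34 J·s) / (2 × 2.840e-10 m)
Δp_min = 1.857e-25 kg·m/s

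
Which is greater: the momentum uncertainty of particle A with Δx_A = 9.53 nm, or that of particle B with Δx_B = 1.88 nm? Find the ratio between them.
Particle B has the larger minimum momentum uncertainty, by a factor of 5.07.

For each particle, the minimum momentum uncertainty is Δp_min = ℏ/(2Δx):

Particle A: Δp_A = ℏ/(2×9.530e-09 m) = 5.533e-27 kg·m/s
Particle B: Δp_B = ℏ/(2×1.880e-09 m) = 2.805e-26 kg·m/s

Ratio: Δp_B/Δp_A = 5.07

Since Δp_min ∝ 1/Δx, the particle with smaller position uncertainty (B) has larger momentum uncertainty.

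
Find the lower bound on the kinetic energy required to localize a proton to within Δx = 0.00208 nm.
1.199 eV

Localizing a particle requires giving it sufficient momentum uncertainty:

1. From uncertainty principle: Δp ≥ ℏ/(2Δx)
   Δp_min = (1.055e-34 J·s) / (2 × 2.080e-12 m)
   Δp_min = 2.535e-23 kg·m/s

2. This momentum uncertainty corresponds to kinetic energy:
   KE ≈ (Δp)²/(2m) = (2.535e-23)²/(2 × 1.673e-27 kg)
   KE = 1.921e-19 J = 1.199 eV

Tighter localization requires more energy.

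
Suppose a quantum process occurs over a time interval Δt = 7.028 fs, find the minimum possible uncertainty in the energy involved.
46.828 meV

Using the energy-time uncertainty principle:
ΔEΔt ≥ ℏ/2

The minimum uncertainty in energy is:
ΔE_min = ℏ/(2Δt)
ΔE_min = (1.055e-34 J·s) / (2 × 7.028e-15 s)
ΔE_min = 7.503e-21 J = 46.828 meV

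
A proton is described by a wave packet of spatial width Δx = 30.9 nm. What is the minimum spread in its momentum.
1.706 × 10^-27 kg·m/s

For a wave packet, the spatial width Δx and momentum spread Δp are related by the uncertainty principle:
ΔxΔp ≥ ℏ/2

The minimum momentum spread is:
Δp_min = ℏ/(2Δx)
Δp_min = (1.055e-34 J·s) / (2 × 3.090e-08 m)
Δp_min = 1.706e-27 kg·m/s

A wave packet cannot have both a well-defined position and well-defined momentum.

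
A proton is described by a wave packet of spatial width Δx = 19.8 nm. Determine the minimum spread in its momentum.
2.663 × 10^-27 kg·m/s

For a wave packet, the spatial width Δx and momentum spread Δp are related by the uncertainty principle:
ΔxΔp ≥ ℏ/2

The minimum momentum spread is:
Δp_min = ℏ/(2Δx)
Δp_min = (1.055e-34 J·s) / (2 × 1.980e-08 m)
Δp_min = 2.663e-27 kg·m/s

A wave packet cannot have both a well-defined position and well-defined momentum.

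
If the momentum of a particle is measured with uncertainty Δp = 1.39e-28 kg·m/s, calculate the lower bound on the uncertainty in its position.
379.342 nm

Using the Heisenberg uncertainty principle:
ΔxΔp ≥ ℏ/2

The minimum uncertainty in position is:
Δx_min = ℏ/(2Δp)
Δx_min = (1.055e-34 J·s) / (2 × 1.390e-28 kg·m/s)
Δx_min = 3.793e-07 m = 379.342 nm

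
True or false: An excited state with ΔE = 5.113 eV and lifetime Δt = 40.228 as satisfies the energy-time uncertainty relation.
No, it violates the uncertainty relation.

Calculate the product ΔEΔt:
ΔE = 5.113 eV = 8.192e-19 J
ΔEΔt = (8.192e-19 J) × (4.023e-17 s)
ΔEΔt = 3.295e-35 J·s

Compare to the minimum allowed value ℏ/2:
ℏ/2 = 5.273e-35 J·s

Since ΔEΔt = 3.295e-35 J·s < 5.273e-35 J·s = ℏ/2,
this violates the uncertainty relation.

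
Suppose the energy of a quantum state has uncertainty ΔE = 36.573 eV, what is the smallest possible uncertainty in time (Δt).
8.999 as

Using the energy-time uncertainty principle:
ΔEΔt ≥ ℏ/2

The minimum uncertainty in time is:
Δt_min = ℏ/(2ΔE)
Δt_min = (1.055e-34 J·s) / (2 × 5.860e-18 J)
Δt_min = 8.999e-18 s = 8.999 as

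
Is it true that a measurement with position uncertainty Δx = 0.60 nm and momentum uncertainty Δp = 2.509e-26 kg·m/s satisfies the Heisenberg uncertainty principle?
No, it violates the uncertainty principle (impossible measurement).

Calculate the product ΔxΔp:
ΔxΔp = (6.000e-10 m) × (2.509e-26 kg·m/s)
ΔxΔp = 1.505e-35 J·s

Compare to the minimum allowed value ℏ/2:
ℏ/2 = 5.273e-35 J·s

Since ΔxΔp = 1.505e-35 J·s < 5.273e-35 J·s = ℏ/2,
the measurement violates the uncertainty principle.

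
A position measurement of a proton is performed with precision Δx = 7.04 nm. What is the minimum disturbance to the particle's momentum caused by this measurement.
7.490 × 10^-27 kg·m/s

The uncertainty principle implies that measuring position disturbs momentum:
ΔxΔp ≥ ℏ/2

When we measure position with precision Δx, we necessarily introduce a momentum uncertainty:
Δp ≥ ℏ/(2Δx)
Δp_min = (1.055e-34 J·s) / (2 × 7.040e-09 m)
Δp_min = 7.490e-27 kg·m/s

The more precisely we measure position, the greater the momentum disturbance.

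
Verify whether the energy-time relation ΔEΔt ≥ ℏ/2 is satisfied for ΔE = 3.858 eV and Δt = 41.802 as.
No, it violates the uncertainty relation.

Calculate the product ΔEΔt:
ΔE = 3.858 eV = 6.181e-19 J
ΔEΔt = (6.181e-19 J) × (4.180e-17 s)
ΔEΔt = 2.584e-35 J·s

Compare to the minimum allowed value ℏ/2:
ℏ/2 = 5.273e-35 J·s

Since ΔEΔt = 2.584e-35 J·s < 5.273e-35 J·s = ℏ/2,
this violates the uncertainty relation.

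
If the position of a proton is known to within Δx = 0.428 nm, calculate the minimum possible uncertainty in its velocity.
73.655 m/s

Using the Heisenberg uncertainty principle and Δp = mΔv:
ΔxΔp ≥ ℏ/2
Δx(mΔv) ≥ ℏ/2

The minimum uncertainty in velocity is:
Δv_min = ℏ/(2mΔx)
Δv_min = (1.055e-34 J·s) / (2 × 1.673e-27 kg × 4.280e-10 m)
Δv_min = 7.366e+01 m/s = 73.655 m/s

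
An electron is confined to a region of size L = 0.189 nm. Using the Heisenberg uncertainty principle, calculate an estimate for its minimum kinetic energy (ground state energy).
266.649 meV

Using the uncertainty principle to estimate ground state energy:

1. The position uncertainty is approximately the confinement size:
   Δx ≈ L = 1.890e-10 m

2. From ΔxΔp ≥ ℏ/2, the minimum momentum uncertainty is:
   Δp ≈ ℏ/(2L) = 2.790e-25 kg·m/s

3. The kinetic energy is approximately:
   KE ≈ (Δp)²/(2m) = (2.790e-25)²/(2 × 9.109e-31 kg)
   KE ≈ 4.272e-20 J = 266.649 meV

This is an order-of-magnitude estimate of the ground state energy.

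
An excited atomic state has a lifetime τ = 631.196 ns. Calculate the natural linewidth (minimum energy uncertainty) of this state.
521.401 peV

Using the energy-time uncertainty principle:
ΔEΔt ≥ ℏ/2

The lifetime τ represents the time uncertainty Δt.
The natural linewidth (minimum energy uncertainty) is:

ΔE = ℏ/(2τ)
ΔE = (1.055e-34 J·s) / (2 × 6.312e-07 s)
ΔE = 8.354e-29 J = 521.401 peV

This natural linewidth limits the precision of spectroscopic measurements.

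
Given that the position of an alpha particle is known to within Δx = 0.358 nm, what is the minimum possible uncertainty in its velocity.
22.166 m/s

Using the Heisenberg uncertainty principle and Δp = mΔv:
ΔxΔp ≥ ℏ/2
Δx(mΔv) ≥ ℏ/2

The minimum uncertainty in velocity is:
Δv_min = ℏ/(2mΔx)
Δv_min = (1.055e-34 J·s) / (2 × 6.645e-27 kg × 3.580e-10 m)
Δv_min = 2.217e+01 m/s = 22.166 m/s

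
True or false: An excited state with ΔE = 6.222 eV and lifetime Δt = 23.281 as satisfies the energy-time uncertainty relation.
No, it violates the uncertainty relation.

Calculate the product ΔEΔt:
ΔE = 6.222 eV = 9.969e-19 J
ΔEΔt = (9.969e-19 J) × (2.328e-17 s)
ΔEΔt = 2.321e-35 J·s

Compare to the minimum allowed value ℏ/2:
ℏ/2 = 5.273e-35 J·s

Since ΔEΔt = 2.321e-35 J·s < 5.273e-35 J·s = ℏ/2,
this violates the uncertainty relation.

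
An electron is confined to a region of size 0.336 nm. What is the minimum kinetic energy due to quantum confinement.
84.369 meV

Using the uncertainty principle:

1. Position uncertainty: Δx ≈ 3.360e-10 m
2. Minimum momentum uncertainty: Δp = ℏ/(2Δx) = 1.569e-25 kg·m/s
3. Minimum kinetic energy:
   KE = (Δp)²/(2m) = (1.569e-25)²/(2 × 9.109e-31 kg)
   KE = 1.352e-20 J = 84.369 meV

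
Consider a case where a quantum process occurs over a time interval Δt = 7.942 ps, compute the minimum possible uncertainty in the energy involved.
41.439 μeV

Using the energy-time uncertainty principle:
ΔEΔt ≥ ℏ/2

The minimum uncertainty in energy is:
ΔE_min = ℏ/(2Δt)
ΔE_min = (1.055e-34 J·s) / (2 × 7.942e-12 s)
ΔE_min = 6.639e-24 J = 41.439 μeV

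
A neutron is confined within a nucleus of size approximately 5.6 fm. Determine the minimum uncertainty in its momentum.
9.416 × 10^-21 kg·m/s

Using the Heisenberg uncertainty principle:
ΔxΔp ≥ ℏ/2

With Δx ≈ L = 5.600e-15 m (the confinement size):
Δp_min = ℏ/(2Δx)
Δp_min = (1.055e-34 J·s) / (2 × 5.600e-15 m)
Δp_min = 9.416e-21 kg·m/s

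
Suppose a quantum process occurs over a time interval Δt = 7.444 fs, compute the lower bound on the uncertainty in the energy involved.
44.211 meV

Using the energy-time uncertainty principle:
ΔEΔt ≥ ℏ/2

The minimum uncertainty in energy is:
ΔE_min = ℏ/(2Δt)
ΔE_min = (1.055e-34 J·s) / (2 × 7.444e-15 s)
ΔE_min = 7.083e-21 J = 44.211 meV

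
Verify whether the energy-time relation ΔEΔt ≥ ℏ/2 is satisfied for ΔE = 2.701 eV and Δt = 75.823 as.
No, it violates the uncertainty relation.

Calculate the product ΔEΔt:
ΔE = 2.701 eV = 4.327e-19 J
ΔEΔt = (4.327e-19 J) × (7.582e-17 s)
ΔEΔt = 3.281e-35 J·s

Compare to the minimum allowed value ℏ/2:
ℏ/2 = 5.273e-35 J·s

Since ΔEΔt = 3.281e-35 J·s < 5.273e-35 J·s = ℏ/2,
this violates the uncertainty relation.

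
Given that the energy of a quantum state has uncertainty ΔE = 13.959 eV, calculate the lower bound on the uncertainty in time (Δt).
23.577 as

Using the energy-time uncertainty principle:
ΔEΔt ≥ ℏ/2

The minimum uncertainty in time is:
Δt_min = ℏ/(2ΔE)
Δt_min = (1.055e-34 J·s) / (2 × 2.236e-18 J)
Δt_min = 2.358e-17 s = 23.577 as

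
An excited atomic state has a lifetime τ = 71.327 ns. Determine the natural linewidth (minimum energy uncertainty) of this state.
4.614 neV

Using the energy-time uncertainty principle:
ΔEΔt ≥ ℏ/2

The lifetime τ represents the time uncertainty Δt.
The natural linewidth (minimum energy uncertainty) is:

ΔE = ℏ/(2τ)
ΔE = (1.055e-34 J·s) / (2 × 7.133e-08 s)
ΔE = 7.393e-28 J = 4.614 neV

This natural linewidth limits the precision of spectroscopic measurements.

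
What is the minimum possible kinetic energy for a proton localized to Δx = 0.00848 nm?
72.138 meV

Localizing a particle requires giving it sufficient momentum uncertainty:

1. From uncertainty principle: Δp ≥ ℏ/(2Δx)
   Δp_min = (1.055e-34 J·s) / (2 × 8.480e-12 m)
   Δp_min = 6.218e-24 kg·m/s

2. This momentum uncertainty corresponds to kinetic energy:
   KE ≈ (Δp)²/(2m) = (6.218e-24)²/(2 × 1.673e-27 kg)
   KE = 1.156e-20 J = 72.138 meV

Tighter localization requires more energy.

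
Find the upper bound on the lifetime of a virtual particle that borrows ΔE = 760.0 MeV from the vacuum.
4.330 × 10^-25 s

Using the energy-time uncertainty principle:
ΔEΔt ≥ ℏ/2

For a virtual particle borrowing energy ΔE, the maximum lifetime is:
Δt_max = ℏ/(2ΔE)

Converting energy:
ΔE = 760.0 MeV = 1.218e-10 J

Δt_max = (1.055e-34 J·s) / (2 × 1.218e-10 J)
Δt_max = 4.330e-25 s = 4.330 × 10^-25 s

Virtual particles with higher borrowed energy exist for shorter times.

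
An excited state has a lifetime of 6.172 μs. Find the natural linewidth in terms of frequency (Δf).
12.893 kHz

Using the energy-time uncertainty principle and E = hf:
ΔEΔt ≥ ℏ/2
hΔf·Δt ≥ ℏ/2

The minimum frequency uncertainty is:
Δf = ℏ/(2hτ) = 1/(4πτ)
Δf = 1/(4π × 6.172e-06 s)
Δf = 1.289e+04 Hz = 12.893 kHz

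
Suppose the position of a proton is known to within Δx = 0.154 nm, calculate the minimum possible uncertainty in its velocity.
204.705 m/s

Using the Heisenberg uncertainty principle and Δp = mΔv:
ΔxΔp ≥ ℏ/2
Δx(mΔv) ≥ ℏ/2

The minimum uncertainty in velocity is:
Δv_min = ℏ/(2mΔx)
Δv_min = (1.055e-34 J·s) / (2 × 1.673e-27 kg × 1.540e-10 m)
Δv_min = 2.047e+02 m/s = 204.705 m/s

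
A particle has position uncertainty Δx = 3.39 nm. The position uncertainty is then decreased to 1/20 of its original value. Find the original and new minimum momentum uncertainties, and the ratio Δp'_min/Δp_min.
Original Δp_min = 1.555 × 10^-26 kg·m/s; new Δp'_min = 3.111 × 10^-25 kg·m/s; ratio Δp'_min/Δp_min = 20.

From the uncertainty principle ΔxΔp ≥ ℏ/2, the minimum momentum uncertainty is Δp_min = ℏ/(2Δx).

Original (Δx = 3.39 nm = 3.390e-09 m):
Δp_min = (1.055e-34 J·s)/(2 × 3.390e-09 m) = 1.555e-26 kg·m/s

When Δx → (1/20)Δx:
Δp'_min = ℏ/(2 × (1/20)Δx) = 20 × ℏ/(2Δx) = 20 × Δp_min
Δp'_min = 20 × 1.555e-26 kg·m/s = 3.111e-25 kg·m/s

Since Δp_min ∝ 1/Δx, when Δx is decreased to 1/20 of its original value, Δp_min increases to 20 times its original value.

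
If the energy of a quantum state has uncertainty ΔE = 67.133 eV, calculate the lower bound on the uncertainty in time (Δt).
4.902 as

Using the energy-time uncertainty principle:
ΔEΔt ≥ ℏ/2

The minimum uncertainty in time is:
Δt_min = ℏ/(2ΔE)
Δt_min = (1.055e-34 J·s) / (2 × 1.076e-17 J)
Δt_min = 4.902e-18 s = 4.902 as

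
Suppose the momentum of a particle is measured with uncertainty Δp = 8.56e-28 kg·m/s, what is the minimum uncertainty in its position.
61.599 nm

Using the Heisenberg uncertainty principle:
ΔxΔp ≥ ℏ/2

The minimum uncertainty in position is:
Δx_min = ℏ/(2Δp)
Δx_min = (1.055e-34 J·s) / (2 × 8.560e-28 kg·m/s)
Δx_min = 6.160e-08 m = 61.599 nm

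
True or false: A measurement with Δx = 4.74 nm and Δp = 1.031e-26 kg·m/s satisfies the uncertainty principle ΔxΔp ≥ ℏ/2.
No, it violates the uncertainty principle (impossible measurement).

Calculate the product ΔxΔp:
ΔxΔp = (4.740e-09 m) × (1.031e-26 kg·m/s)
ΔxΔp = 4.887e-35 J·s

Compare to the minimum allowed value ℏ/2:
ℏ/2 = 5.273e-35 J·s

Since ΔxΔp = 4.887e-35 J·s < 5.273e-35 J·s = ℏ/2,
the measurement violates the uncertainty principle.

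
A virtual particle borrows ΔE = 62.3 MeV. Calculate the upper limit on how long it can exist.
5.283 ys

Using the energy-time uncertainty principle:
ΔEΔt ≥ ℏ/2

For a virtual particle borrowing energy ΔE, the maximum lifetime is:
Δt_max = ℏ/(2ΔE)

Converting energy:
ΔE = 62.3 MeV = 9.982e-12 J

Δt_max = (1.055e-34 J·s) / (2 × 9.982e-12 J)
Δt_max = 5.283e-24 s = 5.283 ys

Virtual particles with higher borrowed energy exist for shorter times.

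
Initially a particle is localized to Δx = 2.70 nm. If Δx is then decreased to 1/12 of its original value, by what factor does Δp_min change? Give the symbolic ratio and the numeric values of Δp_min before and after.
Original Δp_min = 1.953 × 10^-26 kg·m/s; new Δp'_min = 2.343 × 10^-25 kg·m/s; ratio Δp'_min/Δp_min = 12.

From the uncertainty principle ΔxΔp ≥ ℏ/2, the minimum momentum uncertainty is Δp_min = ℏ/(2Δx).

Original (Δx = 2.70 nm = 2.700e-09 m):
Δp_min = (1.055e-34 J·s)/(2 × 2.700e-09 m) = 1.953e-26 kg·m/s

When Δx → (1/12)Δx:
Δp'_min = ℏ/(2 × (1/12)Δx) = 12 × ℏ/(2Δx) = 12 × Δp_min
Δp'_min = 12 × 1.953e-26 kg·m/s = 2.343e-25 kg·m/s

Since Δp_min ∝ 1/Δx, when Δx is decreased to 1/12 of its original value, Δp_min increases to 12 times its original value.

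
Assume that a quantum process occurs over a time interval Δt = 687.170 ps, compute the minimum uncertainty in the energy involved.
478.929 neV

Using the energy-time uncertainty principle:
ΔEΔt ≥ ℏ/2

The minimum uncertainty in energy is:
ΔE_min = ℏ/(2Δt)
ΔE_min = (1.055e-34 J·s) / (2 × 6.872e-10 s)
ΔE_min = 7.673e-26 J = 478.929 neV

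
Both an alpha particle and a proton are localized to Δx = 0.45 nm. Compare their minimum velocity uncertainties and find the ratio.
The proton has the larger minimum velocity uncertainty, by a ratio of 4.0.

For both particles, Δp_min = ℏ/(2Δx) = 1.172e-25 kg·m/s (same for both).

The velocity uncertainty is Δv = Δp/m:
- alpha particle: Δv = 1.172e-25 / 6.645e-27 = 1.763e+01 m/s = 17.634 m/s
- proton: Δv = 1.172e-25 / 1.673e-27 = 7.005e+01 m/s = 70.054 m/s

Ratio: 7.005e+01 / 1.763e+01 = 4.0

The lighter particle has larger velocity uncertainty because Δv ∝ 1/m.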